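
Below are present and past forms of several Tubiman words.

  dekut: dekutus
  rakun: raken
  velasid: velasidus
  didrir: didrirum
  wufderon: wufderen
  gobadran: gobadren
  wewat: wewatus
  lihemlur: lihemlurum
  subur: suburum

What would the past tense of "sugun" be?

"sugun" ends in -n. The stems ending in -n (rakun → raken, wufderon → wufderen, gobadran → gobadren) change the last vowel to 'e'.
The other patterns: stems ending in -r add -um; stems ending in -d or -t add -us.
So sugun → sugen.

sugen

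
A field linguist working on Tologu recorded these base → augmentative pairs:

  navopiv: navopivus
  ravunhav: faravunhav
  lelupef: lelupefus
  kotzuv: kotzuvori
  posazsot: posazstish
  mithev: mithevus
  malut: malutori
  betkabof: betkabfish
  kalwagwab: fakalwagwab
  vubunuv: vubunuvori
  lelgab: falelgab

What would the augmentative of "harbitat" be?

vubunuv and mithev both end in -v yet inflect differently (vubunuvori, mithevus), so the final letter is not what conditions the rule; the last vowel is.
"harbitat" has last vowel 'a'. The stems whose last vowel is 'a' (ravunhav → faravunhav, lelgab → falelgab, kalwagwab → fakalwagwab) add the prefix fa-.
The other patterns: stems whose last vowel is 'u' add -ori; stems whose last vowel is 'e' or 'i' add -us; stems whose last vowel is 'o' delete the last vowel and add -ish.
So harbitat → faharbitat.

faharbitat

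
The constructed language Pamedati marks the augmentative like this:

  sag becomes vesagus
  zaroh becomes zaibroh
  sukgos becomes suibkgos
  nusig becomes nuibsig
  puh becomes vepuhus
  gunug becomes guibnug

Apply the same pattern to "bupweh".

"bupweh" has 2 vowels. The stems with 2 vowels (nusig → nuibsig, gunug → guibnug, sukgos → suibkgos) insert -ib- after the first vowel.
So bupweh → buibpweh.

buibpweh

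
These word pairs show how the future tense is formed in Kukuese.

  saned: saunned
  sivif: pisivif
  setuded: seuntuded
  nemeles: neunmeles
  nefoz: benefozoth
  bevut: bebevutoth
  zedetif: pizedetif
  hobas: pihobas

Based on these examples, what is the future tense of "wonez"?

"wonez" has last vowel 'e'. The stems whose last vowel is 'e' (nemeles → neunmeles, saned → saunned, setuded → seuntuded) insert -un- after the first vowel.
So wonez → wounnez.

wounnez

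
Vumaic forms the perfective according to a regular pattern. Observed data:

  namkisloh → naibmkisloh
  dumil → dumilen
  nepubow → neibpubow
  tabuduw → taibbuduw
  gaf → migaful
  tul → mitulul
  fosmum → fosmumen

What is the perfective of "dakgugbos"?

daibkgugbos

tul and dumil both end in -l yet inflect differently (mitulul, dumilen), so the final letter is not what conditions the rule; the number of vowels is.
"dakgugbos" has 3 vowels. The stems with 3 vowels (namkisloh → naibmkisloh, nepubow → neibpubow, tabuduw → taibbuduw) insert -ib- after the first vowel.
The other patterns: stems with 1 vowel add mi- … -ul around the stem; stems with 2 vowels add -en.
So dakgugbos → daibkgugbos.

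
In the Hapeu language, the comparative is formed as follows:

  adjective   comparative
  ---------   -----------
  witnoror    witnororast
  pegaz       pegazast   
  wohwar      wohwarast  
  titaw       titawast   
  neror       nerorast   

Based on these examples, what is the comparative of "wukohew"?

wukohewast

Every pair shown (witnoror → witnororast, pegaz → pegazast, wohwar → wohwarast, …) follows the same rule: add -ast.
So wukohew → wukohewast.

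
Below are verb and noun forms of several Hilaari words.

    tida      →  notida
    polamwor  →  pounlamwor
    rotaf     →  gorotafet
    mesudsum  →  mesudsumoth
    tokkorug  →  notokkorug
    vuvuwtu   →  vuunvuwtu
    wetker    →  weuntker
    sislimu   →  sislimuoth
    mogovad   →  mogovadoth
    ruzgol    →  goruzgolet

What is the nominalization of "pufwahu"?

sislimu and vuvuwtu both end in -u yet inflect differently (sislimuoth, vuunvuwtu), so the final letter is not what conditions the rule; the first letter is.
"pufwahu" begins with p-. The one such stem in the data (polamwor → pounlamwor) inserts -un- after the first vowel (as do vuvuwtu, wetker), so the same rule applies.
The other patterns: stems beginning with r- add go- … -et around the stem; stems beginning with t- add the prefix no-; stems beginning with m- or s- add -oth.
So pufwahu → puunfwahu.

puunfwahu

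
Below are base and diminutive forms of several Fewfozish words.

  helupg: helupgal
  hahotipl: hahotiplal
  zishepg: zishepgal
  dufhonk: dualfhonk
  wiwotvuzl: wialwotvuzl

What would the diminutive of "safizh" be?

hahotipl and wiwotvuzl both end in -l yet inflect differently (hahotiplal, wialwotvuzl), so the final letter is not what conditions the rule; the second-to-last letter is.
"safizh" has second-to-last letter 'z'. The one such stem in the data (wiwotvuzl → wialwotvuzl) inserts -al- after the first vowel (as does dufhonk), so the same rule applies.
The other pattern: stems whose second-to-last letter is 'p' add -al.
So safizh → saalfizh.

saalfizh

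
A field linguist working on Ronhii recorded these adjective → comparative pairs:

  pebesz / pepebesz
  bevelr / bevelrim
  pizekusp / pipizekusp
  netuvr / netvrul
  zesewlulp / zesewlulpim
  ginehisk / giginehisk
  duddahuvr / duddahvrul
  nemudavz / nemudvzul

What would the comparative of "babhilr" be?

duddahuvr and bevelr both end in -r yet inflect differently (duddahvrul, bevelrim), so the final letter is not what conditions the rule; the second-to-last letter is.
"babhilr" has second-to-last letter 'l'. The stems whose second-to-last letter is 'l' (bevelr → bevelrim, zesewlulp → zesewlulpim) add -im.
So babhilr → babhilrim.

babhilrim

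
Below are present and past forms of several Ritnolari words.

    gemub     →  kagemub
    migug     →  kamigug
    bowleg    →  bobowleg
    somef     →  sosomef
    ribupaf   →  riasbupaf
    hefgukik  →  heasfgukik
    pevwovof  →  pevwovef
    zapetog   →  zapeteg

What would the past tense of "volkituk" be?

kavolkituk

"volkituk" has last vowel 'u'. The stems whose last vowel is 'u' (gemub → kagemub, migug → kamigug) add the prefix ka-.
So volkituk → kavolkituk.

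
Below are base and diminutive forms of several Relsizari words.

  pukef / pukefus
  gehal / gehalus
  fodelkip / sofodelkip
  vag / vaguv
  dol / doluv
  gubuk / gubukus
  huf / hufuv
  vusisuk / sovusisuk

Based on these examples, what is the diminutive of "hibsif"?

hibsifus

dol and gehal both end in -l yet inflect differently (doluv, gehalus), so the final letter is not what conditions the rule; the number of vowels is.
"hibsif" has 2 vowels. The stems with 2 vowels (gehal → gehalus, pukef → pukefus, gubuk → gubukus) add -us.
So hibsif → hibsifus.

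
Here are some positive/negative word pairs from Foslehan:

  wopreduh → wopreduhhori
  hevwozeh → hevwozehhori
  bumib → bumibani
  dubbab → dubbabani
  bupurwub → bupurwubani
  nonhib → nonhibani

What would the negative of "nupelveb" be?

wopreduh and bupurwub both have last vowel 'u' yet inflect differently (wopreduhhori, bupurwubani), so the last vowel is not what conditions the rule; the final letter is.
"nupelveb" ends in -b. The stems ending in -b (bumib → bumibani, dubbab → dubbabani, bupurwub → bupurwubani) add -ani.
The other pattern: stems ending in -h double the final consonant and add -ori.
So nupelveb → nupelvebani.

nupelvebani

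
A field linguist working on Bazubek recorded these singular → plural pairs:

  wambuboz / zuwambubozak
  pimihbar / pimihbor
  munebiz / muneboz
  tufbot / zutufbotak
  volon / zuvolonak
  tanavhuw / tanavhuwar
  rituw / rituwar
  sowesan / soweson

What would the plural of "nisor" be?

zunisorak

wambuboz and munebiz both end in -z yet inflect differently (zuwambubozak, muneboz), so the final letter is not what conditions the rule; the last vowel is.
"nisor" has last vowel 'o'. The stems whose last vowel is 'o' (volon → zuvolonak, wambuboz → zuwambubozak, tufbot → zutufbotak) add zu- … -ak around the stem.
So nisor → zunisorak.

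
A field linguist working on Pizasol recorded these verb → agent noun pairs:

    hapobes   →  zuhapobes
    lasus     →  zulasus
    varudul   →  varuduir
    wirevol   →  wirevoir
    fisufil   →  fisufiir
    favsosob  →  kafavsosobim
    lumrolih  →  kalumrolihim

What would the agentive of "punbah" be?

kapunbahim

lasus and varudul both have last vowel 'u' yet inflect differently (zulasus, varuduir), so the last vowel is not what conditions the rule; the final letter is.
"punbah" ends in -h. The one such stem in the data (lumrolih → kalumrolihim) adds ka- … -im around the stem, so the same rule applies.
The other patterns: stems ending in -s add the prefix zu-; stems ending in -l drop the final letter and add -ir.
So punbah → kapunbahim.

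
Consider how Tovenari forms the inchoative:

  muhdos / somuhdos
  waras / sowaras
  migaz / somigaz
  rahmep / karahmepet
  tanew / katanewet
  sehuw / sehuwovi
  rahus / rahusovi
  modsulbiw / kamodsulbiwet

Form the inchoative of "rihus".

"rihus" has last vowel 'u'. The stems whose last vowel is 'u' (rahus → rahusovi, sehuw → sehuwovi) add -ovi.
So rihus → rihusovi.

rihusovi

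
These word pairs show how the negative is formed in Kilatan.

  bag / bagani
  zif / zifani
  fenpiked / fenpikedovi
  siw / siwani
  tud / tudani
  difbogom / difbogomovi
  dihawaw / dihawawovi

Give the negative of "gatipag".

tud and fenpiked both end in -d yet inflect differently (tudani, fenpikedovi), so the final letter is not what conditions the rule; the number of vowels is.
"gatipag" has 3 vowels. The stems with 3 vowels (fenpiked → fenpikedovi, difbogom → difbogomovi, dihawaw → dihawawovi) add -ovi.
So gatipag → gatipagovi.

gatipagovi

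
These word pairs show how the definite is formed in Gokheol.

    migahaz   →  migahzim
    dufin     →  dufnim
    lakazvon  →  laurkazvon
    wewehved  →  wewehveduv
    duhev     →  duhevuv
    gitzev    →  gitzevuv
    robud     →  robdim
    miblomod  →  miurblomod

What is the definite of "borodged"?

borodgeduv

miblomod and wewehved both end in -d yet inflect differently (miurblomod, wewehveduv), so the final letter is not what conditions the rule; the last vowel is.
"borodged" has last vowel 'e'. The stems whose last vowel is 'e' (gitzev → gitzevuv, duhev → duhevuv, wewehved → wewehveduv) add -uv.
The other patterns: stems whose last vowel is 'o' insert -ur- after the first vowel; stems whose last vowel is 'a', 'i' or 'u' delete the last vowel and add -im.
So borodged → borodgeduv.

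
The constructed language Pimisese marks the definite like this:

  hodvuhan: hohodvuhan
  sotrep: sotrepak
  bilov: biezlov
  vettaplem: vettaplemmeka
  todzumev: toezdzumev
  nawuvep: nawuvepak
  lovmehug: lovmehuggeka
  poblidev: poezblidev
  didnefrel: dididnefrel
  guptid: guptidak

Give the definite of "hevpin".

vettaplem and todzumev both have last vowel 'e' yet inflect differently (vettaplemmeka, toezdzumev), so the last vowel is not what conditions the rule; the final letter is.
"hevpin" ends in -n. The one such stem in the data (hodvuhan → hohodvuhan) repeats the first consonant+vowel as a prefix (as does didnefrel), so the same rule applies.
So hevpin → hehevpin.

hehevpin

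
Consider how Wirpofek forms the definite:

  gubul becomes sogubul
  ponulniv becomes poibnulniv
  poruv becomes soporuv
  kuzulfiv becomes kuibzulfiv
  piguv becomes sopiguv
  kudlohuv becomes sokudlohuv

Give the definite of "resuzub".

piguv and kuzulfiv both end in -v yet inflect differently (sopiguv, kuibzulfiv), so the final letter is not what conditions the rule; the last vowel is.
"resuzub" has last vowel 'u'. The stems whose last vowel is 'u' (gubul → sogubul, piguv → sopiguv, poruv → soporuv) add the prefix so-.
The other pattern: stems whose last vowel is 'i' insert -ib- after the first vowel.
So resuzub → soresuzub.

soresuzub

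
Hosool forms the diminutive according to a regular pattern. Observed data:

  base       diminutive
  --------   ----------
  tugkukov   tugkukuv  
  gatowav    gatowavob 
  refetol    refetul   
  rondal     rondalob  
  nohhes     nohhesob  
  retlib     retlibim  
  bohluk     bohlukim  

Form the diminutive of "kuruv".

refetol and rondal both end in -l yet inflect differently (refetul, rondalob), so the final letter is not what conditions the rule; the last vowel is.
"kuruv" has last vowel 'u'. The one such stem in the data (bohluk → bohlukim) adds -im, so the same rule applies.
So kuruv → kuruvim.

kuruvim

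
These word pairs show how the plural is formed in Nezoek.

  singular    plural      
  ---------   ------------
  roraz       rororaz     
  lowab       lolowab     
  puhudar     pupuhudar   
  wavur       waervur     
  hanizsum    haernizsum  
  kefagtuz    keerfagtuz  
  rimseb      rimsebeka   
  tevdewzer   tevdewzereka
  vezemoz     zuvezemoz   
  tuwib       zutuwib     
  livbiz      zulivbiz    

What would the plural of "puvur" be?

puervur

"puvur" has last vowel 'u'. The stems whose last vowel is 'u' (wavur → waervur, hanizsum → haernizsum, kefagtuz → keerfagtuz) insert -er- after the first vowel.
The other patterns: stems whose last vowel is 'a' repeat the first consonant+vowel as a prefix; stems whose last vowel is 'e' add -eka; stems whose last vowel is 'i' or 'o' add the prefix zu-.
So puvur → puervur.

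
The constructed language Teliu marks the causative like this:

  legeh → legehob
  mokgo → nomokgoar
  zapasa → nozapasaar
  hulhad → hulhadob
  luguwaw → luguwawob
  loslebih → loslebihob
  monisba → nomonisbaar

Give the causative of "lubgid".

zapasa and luguwaw both have last vowel 'a' yet inflect differently (nozapasaar, luguwawob), so the last vowel is not what conditions the rule; whether the stem ends in a vowel or a consonant is.
"lubgid" ends in a consonant. The stems ending in a consonant (legeh → legehob, luguwaw → luguwawob, hulhad → hulhadob) add -ob.
So lubgid → lubgidob.

lubgidob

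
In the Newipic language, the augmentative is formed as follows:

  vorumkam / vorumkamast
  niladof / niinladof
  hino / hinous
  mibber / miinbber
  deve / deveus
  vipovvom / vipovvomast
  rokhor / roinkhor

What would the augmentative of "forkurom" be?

forkuromast

"forkurom" ends in -m. The stems ending in -m (vipovvom → vipovvomast, vorumkam → vorumkamast) add -ast.
The other patterns: stems ending in -f or -r insert -in- after the first vowel; stems ending in -e or -o add -us.
So forkurom → forkuromast.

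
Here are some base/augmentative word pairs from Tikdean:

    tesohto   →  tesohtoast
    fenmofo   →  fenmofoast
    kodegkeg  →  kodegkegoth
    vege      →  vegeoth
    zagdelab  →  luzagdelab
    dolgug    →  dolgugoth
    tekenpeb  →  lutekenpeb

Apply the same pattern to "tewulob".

tekenpeb and vege both have last vowel 'e' yet inflect differently (lutekenpeb, vegeoth), so the last vowel is not what conditions the rule; the final letter is.
"tewulob" ends in -b. The stems ending in -b (tekenpeb → lutekenpeb, zagdelab → luzagdelab) add the prefix lu-.
The other patterns: stems ending in -o add -ast; stems ending in -e or -g add -oth.
So tewulob → lutewulob.

lutewulob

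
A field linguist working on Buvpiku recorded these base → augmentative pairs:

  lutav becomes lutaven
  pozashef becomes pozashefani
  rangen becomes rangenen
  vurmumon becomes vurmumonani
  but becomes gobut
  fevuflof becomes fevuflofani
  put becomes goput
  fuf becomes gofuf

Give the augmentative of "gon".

gogon

fuf and fevuflof both end in -f yet inflect differently (gofuf, fevuflofani), so the final letter is not what conditions the rule; the number of vowels is.
"gon" has 1 vowel. The stems with 1 vowel (put → goput, fuf → gofuf, but → gobut) add the prefix go-.
The other patterns: stems with 2 vowels add -en; stems with 3 vowels add -ani.
So gon → gogon.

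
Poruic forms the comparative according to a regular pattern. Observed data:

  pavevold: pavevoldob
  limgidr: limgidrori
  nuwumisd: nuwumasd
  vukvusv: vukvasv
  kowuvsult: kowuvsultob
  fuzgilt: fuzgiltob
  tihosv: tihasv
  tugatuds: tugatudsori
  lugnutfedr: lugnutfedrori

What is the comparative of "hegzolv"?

hegzolvob

pavevold and nuwumisd both end in -d yet inflect differently (pavevoldob, nuwumasd), so the final letter is not what conditions the rule; the second-to-last letter is.
"hegzolv" has second-to-last letter 'l'. The stems whose second-to-last letter is 'l' (pavevold → pavevoldob, fuzgilt → fuzgiltob, kowuvsult → kowuvsultob) add -ob.
The other patterns: stems whose second-to-last letter is 's' change the last vowel to 'a'; stems whose second-to-last letter is 'd' add -ori.
So hegzolv → hegzolvob.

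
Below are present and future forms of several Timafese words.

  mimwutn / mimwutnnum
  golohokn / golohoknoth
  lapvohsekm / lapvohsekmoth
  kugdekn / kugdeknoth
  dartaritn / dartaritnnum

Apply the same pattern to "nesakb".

golohokn and mimwutn both end in -n yet inflect differently (golohoknoth, mimwutnnum), so the final letter is not what conditions the rule; the second-to-last letter is.
"nesakb" has second-to-last letter 'k'. The stems whose second-to-last letter is 'k' (golohokn → golohoknoth, lapvohsekm → lapvohsekmoth, kugdekn → kugdeknoth) add -oth.
So nesakb → nesakboth.

nesakboth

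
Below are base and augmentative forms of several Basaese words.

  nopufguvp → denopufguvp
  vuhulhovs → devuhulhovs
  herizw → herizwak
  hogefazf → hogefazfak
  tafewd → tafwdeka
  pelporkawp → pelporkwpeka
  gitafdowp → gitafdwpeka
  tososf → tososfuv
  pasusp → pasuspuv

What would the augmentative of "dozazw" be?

nopufguvp and pelporkawp both end in -p yet inflect differently (denopufguvp, pelporkwpeka), so the final letter is not what conditions the rule; the second-to-last letter is.
"dozazw" has second-to-last letter 'z'. The stems whose second-to-last letter is 'z' (herizw → herizwak, hogefazf → hogefazfak) add -ak.
The other patterns: stems whose second-to-last letter is 'v' add the prefix de-; stems whose second-to-last letter is 'w' delete the last vowel and add -eka; stems whose second-to-last letter is 's' add -uv.
So dozazw → dozazwak.

dozazwak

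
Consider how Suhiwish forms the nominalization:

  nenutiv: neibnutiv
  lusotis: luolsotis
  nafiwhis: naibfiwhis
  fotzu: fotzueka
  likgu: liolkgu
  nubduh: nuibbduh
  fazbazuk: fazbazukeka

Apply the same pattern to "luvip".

luolvip

fotzu and likgu both end in -u yet inflect differently (fotzueka, liolkgu), so the final letter is not what conditions the rule; the first letter is.
"luvip" begins with l-. The stems beginning with l- (lusotis → luolsotis, likgu → liolkgu) insert -ol- after the first vowel.
So luvip → luolvip.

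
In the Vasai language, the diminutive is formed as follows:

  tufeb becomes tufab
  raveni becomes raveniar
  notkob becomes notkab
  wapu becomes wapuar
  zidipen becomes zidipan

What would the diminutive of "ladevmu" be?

ladevmuar

wapu and tufeb both have 2 vowels yet inflect differently (wapuar, tufab), so the number of vowels is not what conditions the rule; whether the stem ends in a vowel or a consonant is.
"ladevmu" ends in a vowel. The stems ending in a vowel (wapu → wapuar, raveni → raveniar) add -ar.
So ladevmu → ladevmuar.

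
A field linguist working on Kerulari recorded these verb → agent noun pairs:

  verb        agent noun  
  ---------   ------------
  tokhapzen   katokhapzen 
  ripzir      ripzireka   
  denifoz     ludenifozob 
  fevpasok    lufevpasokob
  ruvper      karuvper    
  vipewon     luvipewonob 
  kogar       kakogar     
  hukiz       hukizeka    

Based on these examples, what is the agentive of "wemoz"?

luwemozob

denifoz and hukiz both end in -z yet inflect differently (ludenifozob, hukizeka), so the final letter is not what conditions the rule; the last vowel is.
"wemoz" has last vowel 'o'. The stems whose last vowel is 'o' (denifoz → ludenifozob, fevpasok → lufevpasokob, vipewon → luvipewonob) add lu- … -ob around the stem.
The other patterns: stems whose last vowel is 'i' add -eka; stems whose last vowel is 'a' or 'e' add the prefix ka-.
So wemoz → luwemozob.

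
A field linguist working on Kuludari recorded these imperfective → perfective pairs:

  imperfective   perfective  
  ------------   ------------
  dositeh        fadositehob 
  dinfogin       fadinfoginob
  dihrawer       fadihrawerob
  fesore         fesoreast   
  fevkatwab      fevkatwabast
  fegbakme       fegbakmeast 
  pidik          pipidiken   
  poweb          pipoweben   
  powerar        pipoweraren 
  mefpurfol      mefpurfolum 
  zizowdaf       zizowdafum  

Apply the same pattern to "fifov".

fifovast

fevkatwab and poweb both end in -b yet inflect differently (fevkatwabast, pipoweben), so the final letter is not what conditions the rule; the first letter is.
"fifov" begins with f-. The stems beginning with f- (fesore → fesoreast, fevkatwab → fevkatwabast, fegbakme → fegbakmeast) add -ast.
The other patterns: stems beginning with d- add fa- … -ob around the stem; stems beginning with p- add pi- … -en around the stem; stems beginning with m- or z- add -um.
So fifov → fifovast.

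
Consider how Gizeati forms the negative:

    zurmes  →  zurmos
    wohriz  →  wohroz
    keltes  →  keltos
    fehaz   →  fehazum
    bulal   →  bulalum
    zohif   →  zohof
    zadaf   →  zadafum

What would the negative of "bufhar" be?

fehaz and wohriz both end in -z yet inflect differently (fehazum, wohroz), so the final letter is not what conditions the rule; the last vowel is.
"bufhar" has last vowel 'a'. The stems whose last vowel is 'a' (zadaf → zadafum, bulal → bulalum, fehaz → fehazum) add -um.
The other pattern: stems whose last vowel is 'e' or 'i' change the last vowel to 'o'.
So bufhar → bufharum.

bufharum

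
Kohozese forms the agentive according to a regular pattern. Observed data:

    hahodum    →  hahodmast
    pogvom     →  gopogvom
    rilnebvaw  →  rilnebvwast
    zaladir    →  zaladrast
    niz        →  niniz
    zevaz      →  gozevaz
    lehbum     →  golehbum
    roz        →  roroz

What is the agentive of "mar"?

"mar" has 1 vowel. The stems with 1 vowel (niz → niniz, roz → roroz) repeat the first consonant+vowel as a prefix.
So mar → mamar.

mamar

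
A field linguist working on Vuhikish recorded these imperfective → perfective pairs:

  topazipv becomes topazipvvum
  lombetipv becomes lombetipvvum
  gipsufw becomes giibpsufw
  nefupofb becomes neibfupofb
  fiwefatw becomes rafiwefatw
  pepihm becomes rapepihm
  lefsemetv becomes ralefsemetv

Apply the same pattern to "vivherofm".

viibvherofm

gipsufw and fiwefatw both end in -w yet inflect differently (giibpsufw, rafiwefatw), so the final letter is not what conditions the rule; the second-to-last letter is.
"vivherofm" has second-to-last letter 'f'. The stems whose second-to-last letter is 'f' (gipsufw → giibpsufw, nefupofb → neibfupofb) insert -ib- after the first vowel.
The other patterns: stems whose second-to-last letter is 'p' double the final consonant and add -um; stems whose second-to-last letter is 'h' or 't' add the prefix ra-.
So vivherofm → viibvherofm.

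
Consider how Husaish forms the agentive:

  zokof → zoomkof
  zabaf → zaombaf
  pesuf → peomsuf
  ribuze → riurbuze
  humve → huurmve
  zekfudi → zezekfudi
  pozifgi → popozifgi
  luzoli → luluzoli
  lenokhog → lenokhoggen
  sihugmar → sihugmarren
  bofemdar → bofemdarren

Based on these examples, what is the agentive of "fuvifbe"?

fuurvifbe

"fuvifbe" ends in -e. The stems ending in -e (ribuze → riurbuze, humve → huurmve) insert -ur- after the first vowel.
The other patterns: stems ending in -f insert -om- after the first vowel; stems ending in -i repeat the first consonant+vowel as a prefix; stems ending in -g or -r double the final consonant and add -en.
So fuvifbe → fuurvifbe.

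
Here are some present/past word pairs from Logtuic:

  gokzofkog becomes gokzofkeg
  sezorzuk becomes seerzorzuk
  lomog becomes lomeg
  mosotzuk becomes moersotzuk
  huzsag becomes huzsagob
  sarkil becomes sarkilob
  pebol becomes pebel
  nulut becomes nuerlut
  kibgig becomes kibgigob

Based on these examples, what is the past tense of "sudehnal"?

sudehnalob

pebol and sarkil both end in -l yet inflect differently (pebel, sarkilob), so the final letter is not what conditions the rule; the last vowel is.
"sudehnal" has last vowel 'a'. The one such stem in the data (huzsag → huzsagob) adds -ob, so the same rule applies.
So sudehnal → sudehnalob.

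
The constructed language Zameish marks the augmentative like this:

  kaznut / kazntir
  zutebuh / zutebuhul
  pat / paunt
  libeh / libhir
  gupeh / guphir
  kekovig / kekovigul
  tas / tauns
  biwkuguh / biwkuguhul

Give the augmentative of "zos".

zouns

pat and kaznut both end in -t yet inflect differently (paunt, kazntir), so the final letter is not what conditions the rule; the number of vowels is.
"zos" has 1 vowel. The stems with 1 vowel (tas → tauns, pat → paunt) insert -un- after the first vowel.
The other patterns: stems with 2 vowels delete the last vowel and add -ir; stems with 3 vowels add -ul.
So zos → zouns.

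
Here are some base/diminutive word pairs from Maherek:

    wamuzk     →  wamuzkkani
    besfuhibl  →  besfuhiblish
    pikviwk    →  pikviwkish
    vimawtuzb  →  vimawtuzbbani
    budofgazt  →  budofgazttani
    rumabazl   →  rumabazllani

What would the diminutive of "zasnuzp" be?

zasnuzppani

wamuzk and pikviwk both end in -k yet inflect differently (wamuzkkani, pikviwkish), so the final letter is not what conditions the rule; the second-to-last letter is.
"zasnuzp" has second-to-last letter 'z'. The stems whose second-to-last letter is 'z' (vimawtuzb → vimawtuzbbani, budofgazt → budofgazttani, wamuzk → wamuzkkani) double the final consonant and add -ani.
So zasnuzp → zasnuzppani.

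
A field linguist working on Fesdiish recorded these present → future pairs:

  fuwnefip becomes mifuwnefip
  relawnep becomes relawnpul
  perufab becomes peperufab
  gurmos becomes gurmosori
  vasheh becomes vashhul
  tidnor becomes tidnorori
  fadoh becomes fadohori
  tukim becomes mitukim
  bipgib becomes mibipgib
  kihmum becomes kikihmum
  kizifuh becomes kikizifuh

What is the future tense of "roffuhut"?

"roffuhut" has last vowel 'u'. The stems whose last vowel is 'u' (kihmum → kikihmum, kizifuh → kikizifuh) repeat the first consonant+vowel as a prefix.
The other patterns: stems whose last vowel is 'i' add the prefix mi-; stems whose last vowel is 'e' delete the last vowel and add -ul; stems whose last vowel is 'o' add -ori.
So roffuhut → roroffuhut.

roroffuhut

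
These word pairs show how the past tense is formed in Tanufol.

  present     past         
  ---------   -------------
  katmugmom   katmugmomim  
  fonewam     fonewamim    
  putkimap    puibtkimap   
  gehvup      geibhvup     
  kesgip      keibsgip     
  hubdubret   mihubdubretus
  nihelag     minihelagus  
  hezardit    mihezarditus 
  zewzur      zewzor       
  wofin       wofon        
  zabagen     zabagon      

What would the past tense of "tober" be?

tobor

fonewam and putkimap both have last vowel 'a' yet inflect differently (fonewamim, puibtkimap), so the last vowel is not what conditions the rule; the final letter is.
"tober" ends in -r. The one such stem in the data (zewzur → zewzor) changes the last vowel to 'o' (as do wofin, zabagen), so the same rule applies.
The other patterns: stems ending in -m add -im; stems ending in -p insert -ib- after the first vowel; stems ending in -g or -t add mi- … -us around the stem.
So tober → tobor.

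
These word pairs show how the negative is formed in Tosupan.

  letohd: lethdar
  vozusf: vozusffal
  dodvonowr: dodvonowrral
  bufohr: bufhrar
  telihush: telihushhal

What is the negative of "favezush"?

bufohr and dodvonowr both end in -r yet inflect differently (bufhrar, dodvonowrral), so the final letter is not what conditions the rule; the second-to-last letter is.
"favezush" has second-to-last letter 's'. The stems whose second-to-last letter is 's' (vozusf → vozusffal, telihush → telihushhal) double the final consonant and add -al.
The other pattern: stems whose second-to-last letter is 'h' delete the last vowel and add -ar.
So favezush → favezushhal.

favezushhal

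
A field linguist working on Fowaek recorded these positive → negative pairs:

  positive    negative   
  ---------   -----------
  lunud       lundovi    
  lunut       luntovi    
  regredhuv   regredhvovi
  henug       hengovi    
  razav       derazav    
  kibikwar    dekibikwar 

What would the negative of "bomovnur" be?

"bomovnur" has last vowel 'u'. The stems whose last vowel is 'u' (lunud → lundovi, lunut → luntovi, regredhuv → regredhvovi) delete the last vowel and add -ovi.
So bomovnur → bomovnrovi.

bomovnrovi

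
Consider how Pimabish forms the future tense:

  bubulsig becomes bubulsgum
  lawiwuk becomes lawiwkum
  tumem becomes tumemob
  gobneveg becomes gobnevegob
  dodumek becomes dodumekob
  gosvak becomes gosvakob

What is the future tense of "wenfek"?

bubulsig and gobneveg both end in -g yet inflect differently (bubulsgum, gobnevegob), so the final letter is not what conditions the rule; the last vowel is.
"wenfek" has last vowel 'e'. The stems whose last vowel is 'e' (tumem → tumemob, gobneveg → gobnevegob, dodumek → dodumekob) add -ob.
The other pattern: stems whose last vowel is 'i' or 'u' delete the last vowel and add -um.
So wenfek → wenfekob.

wenfekob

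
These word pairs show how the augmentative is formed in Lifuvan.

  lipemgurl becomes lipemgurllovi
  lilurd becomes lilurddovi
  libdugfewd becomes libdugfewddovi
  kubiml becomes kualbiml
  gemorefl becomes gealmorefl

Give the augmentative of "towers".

"towers" has second-to-last letter 'r'. The stems whose second-to-last letter is 'r' (lipemgurl → lipemgurllovi, lilurd → lilurddovi) double the final consonant and add -ovi.
So towers → towerssovi.

towerssovi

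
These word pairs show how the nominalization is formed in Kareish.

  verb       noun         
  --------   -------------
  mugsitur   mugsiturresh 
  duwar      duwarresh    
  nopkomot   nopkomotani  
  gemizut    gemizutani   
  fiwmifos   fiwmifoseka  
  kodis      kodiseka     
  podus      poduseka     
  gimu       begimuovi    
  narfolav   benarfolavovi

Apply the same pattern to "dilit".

dilitani

"dilit" ends in -t. The stems ending in -t (nopkomot → nopkomotani, gemizut → gemizutani) add -ani.
The other patterns: stems ending in -r double the final consonant and add -esh; stems ending in -s add -eka; stems ending in -u or -v add be- … -ovi around the stem.
So dilit → dilitani.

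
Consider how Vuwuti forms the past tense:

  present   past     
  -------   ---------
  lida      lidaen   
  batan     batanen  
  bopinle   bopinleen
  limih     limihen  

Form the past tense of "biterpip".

biterpipen

Every pair shown (lida → lidaen, batan → batanen, bopinle → bopinleen, …) follows the same rule: add -en.
So biterpip → biterpipen.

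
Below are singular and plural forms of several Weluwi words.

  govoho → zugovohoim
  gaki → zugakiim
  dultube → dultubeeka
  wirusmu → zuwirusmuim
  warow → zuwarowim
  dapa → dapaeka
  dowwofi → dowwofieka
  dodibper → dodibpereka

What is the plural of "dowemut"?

dowwofi and gaki both end in -i yet inflect differently (dowwofieka, zugakiim), so the final letter is not what conditions the rule; the first letter is.
"dowemut" begins with d-. The stems beginning with d- (dowwofi → dowwofieka, dultube → dultubeeka, dapa → dapaeka) add -eka.
So dowemut → dowemuteka.

dowemuteka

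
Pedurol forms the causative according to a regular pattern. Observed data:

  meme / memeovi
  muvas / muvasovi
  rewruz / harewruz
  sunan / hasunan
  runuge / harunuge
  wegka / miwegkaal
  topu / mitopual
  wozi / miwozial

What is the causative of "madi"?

madiovi

meme and runuge both end in -e yet inflect differently (memeovi, harunuge), so the final letter is not what conditions the rule; the first letter is.
"madi" begins with m-. The stems beginning with m- (meme → memeovi, muvas → muvasovi) add -ovi.
So madi → madiovi.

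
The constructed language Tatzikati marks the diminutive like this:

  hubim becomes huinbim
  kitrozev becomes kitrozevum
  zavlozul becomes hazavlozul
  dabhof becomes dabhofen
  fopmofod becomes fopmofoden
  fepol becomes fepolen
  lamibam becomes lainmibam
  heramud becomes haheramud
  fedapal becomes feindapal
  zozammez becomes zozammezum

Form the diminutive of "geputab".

geinputab

fopmofod and heramud both end in -d yet inflect differently (fopmofoden, haheramud), so the final letter is not what conditions the rule; the last vowel is.
"geputab" has last vowel 'a'. The stems whose last vowel is 'a' (lamibam → lainmibam, fedapal → feindapal) insert -in- after the first vowel.
The other patterns: stems whose last vowel is 'o' add -en; stems whose last vowel is 'u' add the prefix ha-; stems whose last vowel is 'e' add -um.
So geputab → geinputab.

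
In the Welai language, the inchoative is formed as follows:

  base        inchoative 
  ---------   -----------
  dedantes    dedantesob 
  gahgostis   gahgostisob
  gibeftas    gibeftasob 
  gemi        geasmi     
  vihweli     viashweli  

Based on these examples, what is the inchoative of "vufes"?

vufesob

gahgostis and gemi both have last vowel 'i' yet inflect differently (gahgostisob, geasmi), so the last vowel is not what conditions the rule; the final letter is.
"vufes" ends in -s. The stems ending in -s (dedantes → dedantesob, gahgostis → gahgostisob, gibeftas → gibeftasob) add -ob.
The other pattern: stems ending in -i insert -as- after the first vowel.
So vufes → vufesob.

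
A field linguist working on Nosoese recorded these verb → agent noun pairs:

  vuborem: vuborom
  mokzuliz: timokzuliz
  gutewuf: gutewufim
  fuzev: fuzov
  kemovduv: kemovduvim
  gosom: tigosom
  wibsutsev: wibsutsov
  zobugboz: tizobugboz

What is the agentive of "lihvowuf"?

lihvowufim

fuzev and kemovduv both end in -v yet inflect differently (fuzov, kemovduvim), so the final letter is not what conditions the rule; the last vowel is.
"lihvowuf" has last vowel 'u'. The stems whose last vowel is 'u' (gutewuf → gutewufim, kemovduv → kemovduvim) add -im.
The other patterns: stems whose last vowel is 'e' change the last vowel to 'o'; stems whose last vowel is 'i' or 'o' add the prefix ti-.
So lihvowuf → lihvowufim.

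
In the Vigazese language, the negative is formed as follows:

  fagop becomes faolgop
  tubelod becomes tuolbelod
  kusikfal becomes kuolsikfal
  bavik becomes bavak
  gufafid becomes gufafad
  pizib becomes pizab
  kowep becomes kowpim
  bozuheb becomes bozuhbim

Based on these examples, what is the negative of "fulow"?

fuollow

tubelod and gufafid both end in -d yet inflect differently (tuolbelod, gufafad), so the final letter is not what conditions the rule; the last vowel is.
"fulow" has last vowel 'o'. The stems whose last vowel is 'o' (fagop → faolgop, tubelod → tuolbelod) insert -ol- after the first vowel.
The other patterns: stems whose last vowel is 'i' change the last vowel to 'a'; stems whose last vowel is 'e' delete the last vowel and add -im.
So fulow → fuollow.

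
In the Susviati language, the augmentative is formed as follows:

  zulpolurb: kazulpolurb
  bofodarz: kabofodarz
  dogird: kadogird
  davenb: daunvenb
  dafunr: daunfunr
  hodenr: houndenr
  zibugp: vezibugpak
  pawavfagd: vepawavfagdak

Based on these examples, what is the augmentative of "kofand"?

zulpolurb and davenb both end in -b yet inflect differently (kazulpolurb, daunvenb), so the final letter is not what conditions the rule; the second-to-last letter is.
"kofand" has second-to-last letter 'n'. The stems whose second-to-last letter is 'n' (davenb → daunvenb, dafunr → daunfunr, hodenr → houndenr) insert -un- after the first vowel.
The other patterns: stems whose second-to-last letter is 'r' add the prefix ka-; stems whose second-to-last letter is 'g' add ve- … -ak around the stem.
So kofand → kounfand.

kounfand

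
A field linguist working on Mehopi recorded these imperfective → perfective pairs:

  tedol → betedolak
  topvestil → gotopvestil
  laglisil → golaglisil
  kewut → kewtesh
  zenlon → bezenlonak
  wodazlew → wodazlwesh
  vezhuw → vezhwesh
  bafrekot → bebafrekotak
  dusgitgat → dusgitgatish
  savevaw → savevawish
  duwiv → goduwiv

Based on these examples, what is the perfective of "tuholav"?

"tuholav" has last vowel 'a'. The stems whose last vowel is 'a' (dusgitgat → dusgitgatish, savevaw → savevawish) add -ish.
The other patterns: stems whose last vowel is 'e' or 'u' delete the last vowel and add -esh; stems whose last vowel is 'o' add be- … -ak around the stem; stems whose last vowel is 'i' add the prefix go-.
So tuholav → tuholavish.

tuholavish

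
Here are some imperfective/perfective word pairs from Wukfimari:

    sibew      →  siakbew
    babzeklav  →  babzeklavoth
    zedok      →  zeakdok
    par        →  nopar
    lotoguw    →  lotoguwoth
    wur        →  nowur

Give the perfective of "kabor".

sibew and lotoguw both end in -w yet inflect differently (siakbew, lotoguwoth), so the final letter is not what conditions the rule; the number of vowels is.
"kabor" has 2 vowels. The stems with 2 vowels (zedok → zeakdok, sibew → siakbew) insert -ak- after the first vowel.
So kabor → kaakbor.

kaakbor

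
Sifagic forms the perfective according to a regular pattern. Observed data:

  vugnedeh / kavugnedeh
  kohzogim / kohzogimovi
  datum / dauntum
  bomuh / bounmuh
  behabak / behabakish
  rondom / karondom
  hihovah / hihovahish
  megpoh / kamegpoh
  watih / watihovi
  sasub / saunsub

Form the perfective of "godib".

godibovi

bomuh and hihovah both end in -h yet inflect differently (bounmuh, hihovahish), so the final letter is not what conditions the rule; the last vowel is.
"godib" has last vowel 'i'. The stems whose last vowel is 'i' (watih → watihovi, kohzogim → kohzogimovi) add -ovi.
So godib → godibovi.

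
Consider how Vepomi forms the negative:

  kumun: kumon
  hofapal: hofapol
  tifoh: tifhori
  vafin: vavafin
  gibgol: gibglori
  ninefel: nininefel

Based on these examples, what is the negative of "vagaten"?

gibgol and hofapal both end in -l yet inflect differently (gibglori, hofapol), so the final letter is not what conditions the rule; the last vowel is.
"vagaten" has last vowel 'e'. The one such stem in the data (ninefel → nininefel) repeats the first consonant+vowel as a prefix (as does vafin), so the same rule applies.
So vagaten → vavagaten.

vavagaten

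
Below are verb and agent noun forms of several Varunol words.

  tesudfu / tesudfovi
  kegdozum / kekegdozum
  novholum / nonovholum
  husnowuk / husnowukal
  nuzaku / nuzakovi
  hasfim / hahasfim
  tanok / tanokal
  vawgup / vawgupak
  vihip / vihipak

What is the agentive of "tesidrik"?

tesidrikal

"tesidrik" ends in -k. The stems ending in -k (husnowuk → husnowukal, tanok → tanokal) add -al.
The other patterns: stems ending in -u drop the final letter and add -ovi; stems ending in -p add -ak; stems ending in -m repeat the first consonant+vowel as a prefix.
So tesidrik → tesidrikal.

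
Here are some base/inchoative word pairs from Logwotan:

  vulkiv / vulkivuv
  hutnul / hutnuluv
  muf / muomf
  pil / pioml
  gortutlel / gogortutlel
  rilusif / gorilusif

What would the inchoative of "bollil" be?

bolliluv

"bollil" has 2 vowels. The stems with 2 vowels (vulkiv → vulkivuv, hutnul → hutnuluv) add -uv.
The other patterns: stems with 1 vowel insert -om- after the first vowel; stems with 3 vowels add the prefix go-.
So bollil → bolliluv.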